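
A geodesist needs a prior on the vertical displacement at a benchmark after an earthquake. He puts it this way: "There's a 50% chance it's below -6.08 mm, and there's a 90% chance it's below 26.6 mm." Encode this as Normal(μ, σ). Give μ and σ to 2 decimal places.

For Normal(μ,σ), the p-quantile is μ + z_p·σ. Here z_{0.5} = 0, z_{0.9} = 1.282.
So -6.08 = μ + 0σ and 26.6 = μ + 1.282σ.
Subtracting: σ = (26.6 − -6.08)/(1.282 − (0)) = 25.50.
Then μ = -6.08 − (0)·25.50 = -6.08.

μ = -6.08, σ = 25.50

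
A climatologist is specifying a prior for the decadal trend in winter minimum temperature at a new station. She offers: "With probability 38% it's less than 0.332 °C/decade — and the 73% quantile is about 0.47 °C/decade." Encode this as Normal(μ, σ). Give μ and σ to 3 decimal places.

For Normal(μ,σ), the p-quantile is μ + z_p·σ. Here z_{0.38} = -0.3055, z_{0.73} = 0.6128.
So 0.332 = μ − 0.3055σ and 0.47 = μ + 0.6128σ.
Subtracting: σ = (0.47 − 0.332)/(0.6128 − (-0.3055)) = 0.150.
Then μ = 0.332 − (-0.3055)·0.150 = 0.378.

μ = 0.378, σ = 0.150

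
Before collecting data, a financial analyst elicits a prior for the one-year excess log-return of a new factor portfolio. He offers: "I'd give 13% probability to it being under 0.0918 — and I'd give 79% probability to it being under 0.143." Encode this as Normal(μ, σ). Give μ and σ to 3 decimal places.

μ = 0.122, σ = 0.026

For Normal(μ,σ), the p-quantile is μ + z_p·σ. Here z_{0.13} = -1.126, z_{0.79} = 0.8064.
So 0.0918 = μ − 1.126σ and 0.143 = μ + 0.8064σ.
Subtracting: σ = (0.143 − 0.0918)/(0.8064 − (-1.126)) = 0.026.
Then μ = 0.0918 − (-1.126)·0.026 = 0.122.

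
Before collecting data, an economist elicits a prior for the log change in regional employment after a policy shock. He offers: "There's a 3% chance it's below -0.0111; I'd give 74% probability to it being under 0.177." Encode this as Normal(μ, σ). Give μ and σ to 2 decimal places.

μ = 0.13, σ = 0.07

For Normal(μ,σ), the p-quantile is μ + z_p·σ. Here z_{0.03} = -1.881, z_{0.74} = 0.6433.
So -0.0111 = μ − 1.881σ and 0.177 = μ + 0.6433σ.
Subtracting: σ = (0.177 − -0.0111)/(0.6433 − (-1.881)) = 0.07.
Then μ = -0.0111 − (-1.881)·0.07 = 0.13.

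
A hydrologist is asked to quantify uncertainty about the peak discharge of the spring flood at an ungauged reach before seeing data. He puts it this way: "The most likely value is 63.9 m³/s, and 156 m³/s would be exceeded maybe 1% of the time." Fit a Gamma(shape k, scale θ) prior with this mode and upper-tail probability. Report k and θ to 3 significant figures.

k ≈ 6.92, θ ≈ 10.8

Gamma(k,θ) with k>1 has mode (k−1)θ, so θ = 63.9/(k−1).
Need P(X < 156) = 0.99 with θ tied to k this way. Start at k = 2, θ = 63.9: P(X<156) ≈ 0.700.
Too low — raise k to concentrate. Iterating converges to k ≈ 6.92.
Then θ = 63.9/(6.92−1) ≈ 10.8.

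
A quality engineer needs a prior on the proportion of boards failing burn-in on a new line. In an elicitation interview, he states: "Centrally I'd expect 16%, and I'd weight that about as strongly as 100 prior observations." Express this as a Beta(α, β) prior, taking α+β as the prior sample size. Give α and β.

α = 16, β = 84

Under the effective-sample-size interpretation, Beta(α, β) has prior mean α/(α+β) and prior sample size α+β.
So α+β = 100 and α/(α+β) = 0.16, giving α = 0.16·100 = 16 and β = 100 − 16 = 84.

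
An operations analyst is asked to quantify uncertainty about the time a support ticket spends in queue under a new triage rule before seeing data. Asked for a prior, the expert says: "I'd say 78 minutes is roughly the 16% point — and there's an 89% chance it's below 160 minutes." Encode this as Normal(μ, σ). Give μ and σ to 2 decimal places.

For Normal(μ,σ), the p-quantile is μ + z_p·σ. Here z_{0.16} = -0.9945, z_{0.89} = 1.227.
So 78 = μ − 0.9945σ and 160 = μ + 1.227σ.
Subtracting: σ = (160 − 78)/(1.227 − (-0.9945)) = 36.92.
Then μ = 78 − (-0.9945)·36.92 = 114.72.

μ = 114.72, σ = 36.92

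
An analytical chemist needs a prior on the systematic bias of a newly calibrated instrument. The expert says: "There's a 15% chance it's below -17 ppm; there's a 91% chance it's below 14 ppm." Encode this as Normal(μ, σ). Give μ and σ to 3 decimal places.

μ = -3.484, σ = 13.041

The p-quantile of Normal(μ,σ) is μ + z_p·σ, with z_{0.15} = -1.036 and z_{0.91} = 1.341.
Eliminate σ: μ = (z₂·x₁ − z₁·x₂)/(z₂ − z₁) = (1.341·-17 − (-1.036)·14)/2.377 = -3.484.
Then σ = (x₂ − x₁)/(z₂ − z₁) = (14 − -17)/2.377 = 13.041.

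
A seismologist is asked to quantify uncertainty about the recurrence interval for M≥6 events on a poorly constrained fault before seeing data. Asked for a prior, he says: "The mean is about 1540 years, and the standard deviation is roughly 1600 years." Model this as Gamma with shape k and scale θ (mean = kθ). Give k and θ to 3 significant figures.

k ≈ 0.926, θ ≈ 1660

For Gamma(k, scale θ): mean = kθ, variance = kθ², so CV = 1/√k.
CV = SD/mean = 1600/1540 = 1.039, hence k = 1/CV² = 0.926.
Then θ = mean/k = 1540/0.926 = 1660.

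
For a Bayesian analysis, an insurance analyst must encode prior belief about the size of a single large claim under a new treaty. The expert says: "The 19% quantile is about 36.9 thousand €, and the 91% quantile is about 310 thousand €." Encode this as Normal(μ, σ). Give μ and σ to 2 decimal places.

For Normal(μ,σ), the p-quantile is μ + z_p·σ. Here z_{0.19} = -0.8779, z_{0.91} = 1.341.
So 36.9 = μ − 0.8779σ and 310 = μ + 1.341σ.
Subtracting: σ = (310 − 36.9)/(1.341 − (-0.8779)) = 123.09.
Then μ = 36.9 − (-0.8779)·123.09 = 144.96.

μ = 144.96, σ = 123.09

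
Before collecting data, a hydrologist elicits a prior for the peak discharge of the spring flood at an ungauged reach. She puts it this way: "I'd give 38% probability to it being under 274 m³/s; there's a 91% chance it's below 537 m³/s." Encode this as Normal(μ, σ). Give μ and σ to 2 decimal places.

For Normal(μ,σ), the p-quantile is μ + z_p·σ. Here z_{0.38} = -0.3055, z_{0.91} = 1.341.
So 274 = μ − 0.3055σ and 537 = μ + 1.341σ.
Subtracting: σ = (537 − 274)/(1.341 − (-0.3055)) = 159.76.
Then μ = 274 − (-0.3055)·159.76 = 322.80.

μ = 322.80, σ = 159.76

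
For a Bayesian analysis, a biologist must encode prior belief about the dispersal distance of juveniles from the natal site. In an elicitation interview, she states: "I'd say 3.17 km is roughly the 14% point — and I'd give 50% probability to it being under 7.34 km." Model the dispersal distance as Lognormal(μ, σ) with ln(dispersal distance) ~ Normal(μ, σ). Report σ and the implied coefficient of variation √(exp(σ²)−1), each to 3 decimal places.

If T ~ Lognormal(μ,σ) then ln T ~ Normal(μ,σ), so the p-quantile of ln T is μ + z_p·σ.
ln(3.17) = 1.154 and ln(7.34) = 1.993; z_{0.14} = -1.08, z_{0.5} = 0.
σ = (1.993 − 1.154)/(0 − (-1.08)) = 0.777.
μ = 1.154 − (-1.08)·0.777 = 1.993.
CV = √(exp(σ²)−1) = √(exp(0.6040)−1) = 0.911.

σ ≈ 0.777, CV ≈ 0.911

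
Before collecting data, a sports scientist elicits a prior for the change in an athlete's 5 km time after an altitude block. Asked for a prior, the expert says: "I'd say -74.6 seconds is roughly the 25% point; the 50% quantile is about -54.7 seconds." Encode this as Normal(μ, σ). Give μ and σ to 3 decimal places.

The p-quantile of Normal(μ,σ) is μ + z_p·σ, with z_{0.25} = -0.6745 and z_{0.5} = 0.
Eliminate σ: μ = (z₂·x₁ − z₁·x₂)/(z₂ − z₁) = (0·-74.6 − (-0.6745)·-54.7)/0.6745 = -54.700.
Then σ = (x₂ − x₁)/(z₂ − z₁) = (-54.7 − -74.6)/0.6745 = 29.504.

μ = -54.700, σ = 29.504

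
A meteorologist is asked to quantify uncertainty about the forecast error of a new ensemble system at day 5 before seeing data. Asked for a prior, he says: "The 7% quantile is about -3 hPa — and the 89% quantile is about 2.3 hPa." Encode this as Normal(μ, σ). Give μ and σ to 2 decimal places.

For Normal(μ,σ), the p-quantile is μ + z_p·σ. Here z_{0.07} = -1.476, z_{0.89} = 1.227.
So -3 = μ − 1.476σ and 2.3 = μ + 1.227σ.
Subtracting: σ = (2.3 − -3)/(1.227 − (-1.476)) = 1.96.
Then μ = -3 − (-1.476)·1.96 = -0.11.

μ = -0.11, σ = 1.96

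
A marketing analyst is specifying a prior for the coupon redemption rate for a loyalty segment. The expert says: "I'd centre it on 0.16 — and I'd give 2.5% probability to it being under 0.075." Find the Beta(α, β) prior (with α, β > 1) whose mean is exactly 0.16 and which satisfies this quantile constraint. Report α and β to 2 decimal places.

α ≈ 8.42, β ≈ 44.20

With mean 0.16 fixed, write α = 0.16s, β = 0.84s where s = α+β.
Need P(θ < 0.075) = 0.025 under Beta(0.16s, 0.84s). Normal approximation: (q−m)/√(m(1−m)/s) ≈ z_{0.025} = -1.96, so s ≈ 0.16·0.84·(-1.96)²/(0.075−0.16)² = 71.5.
At s = 71.5: P(θ<0.075) ≈ 0.010. Adjusting to match 0.025 gives s ≈ 52.62.
So α = 0.16·52.62 ≈ 8.42, β = 0.84·52.62 ≈ 44.20.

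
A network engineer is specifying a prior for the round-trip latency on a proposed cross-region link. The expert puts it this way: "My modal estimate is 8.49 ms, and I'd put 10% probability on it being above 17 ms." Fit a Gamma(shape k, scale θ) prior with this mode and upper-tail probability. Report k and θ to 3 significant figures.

Gamma(k,θ) with k>1 has mode (k−1)θ, so θ = 8.49/(k−1).
Need P(X < 17) = 0.9 with θ tied to k this way. Start at k = 2, θ = 8.49: P(X<17) ≈ 0.595.
Too low — raise k to concentrate. Iterating converges to k ≈ 4.98.
Then θ = 8.49/(4.98−1) ≈ 2.13.

k ≈ 4.98, θ ≈ 2.13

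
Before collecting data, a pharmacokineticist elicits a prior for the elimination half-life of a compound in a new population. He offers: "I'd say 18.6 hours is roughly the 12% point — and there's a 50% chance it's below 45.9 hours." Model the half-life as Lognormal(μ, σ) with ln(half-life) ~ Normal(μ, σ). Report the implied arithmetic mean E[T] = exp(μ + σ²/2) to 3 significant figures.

E[T] ≈ 61.7 hours

If T ~ Lognormal(μ,σ) then ln T ~ Normal(μ,σ), so the p-quantile of ln T is μ + z_p·σ.
ln(18.6) = 2.923 and ln(45.9) = 3.826; z_{0.12} = -1.175, z_{0.5} = 0.
σ = (3.826 − 2.923)/(0 − (-1.175)) = 0.769.
μ = 2.923 − (-1.175)·0.769 = 3.826.
E[T] = exp(μ + σ²/2) = exp(3.826 + 0.2955) = 61.7 hours.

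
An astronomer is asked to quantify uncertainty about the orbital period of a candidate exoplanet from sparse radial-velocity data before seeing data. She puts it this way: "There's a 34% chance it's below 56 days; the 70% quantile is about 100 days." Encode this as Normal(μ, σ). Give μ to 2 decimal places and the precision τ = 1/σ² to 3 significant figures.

For Normal(μ,σ), the p-quantile is μ + z_p·σ. Here z_{0.34} = -0.4125, z_{0.7} = 0.5244.
So 56 = μ − 0.4125σ and 100 = μ + 0.5244σ.
Subtracting: σ = (100 − 56)/(0.5244 − (-0.4125)) = 46.97.
Then μ = 56 − (-0.4125)·46.97 = 75.37.
Precision τ = 1/σ² = 1/46.97² = 0.000453.

μ = 75.37, τ = 0.000453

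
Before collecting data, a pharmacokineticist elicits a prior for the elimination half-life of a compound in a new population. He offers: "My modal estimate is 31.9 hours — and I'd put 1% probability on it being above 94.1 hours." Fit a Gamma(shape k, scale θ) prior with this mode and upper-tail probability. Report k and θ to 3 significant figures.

k ≈ 4.86, θ ≈ 8.26

Gamma(k,θ) with k>1 has mode (k−1)θ, so θ = 31.9/(k−1).
Need P(X < 94.1) = 0.99 with θ tied to k this way. Start at k = 2, θ = 31.9: P(X<94.1) ≈ 0.793.
Too low — raise k to concentrate. Iterating converges to k ≈ 4.86.
Then θ = 31.9/(4.86−1) ≈ 8.26.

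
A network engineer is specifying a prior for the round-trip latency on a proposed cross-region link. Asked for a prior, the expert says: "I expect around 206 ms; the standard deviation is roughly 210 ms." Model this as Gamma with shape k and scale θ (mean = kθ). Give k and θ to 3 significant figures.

For Gamma(k, scale θ): mean = kθ, variance = kθ², so CV = 1/√k.
CV = SD/mean = 210/206 = 1.019, hence k = 1/CV² = 0.962.
Then θ = mean/k = 206/0.962 = 214.

k ≈ 0.962, θ ≈ 214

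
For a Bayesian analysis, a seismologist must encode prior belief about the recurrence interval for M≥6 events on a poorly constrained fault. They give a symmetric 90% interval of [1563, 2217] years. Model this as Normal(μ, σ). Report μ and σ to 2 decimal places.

A symmetric 90% interval runs μ ± z·σ with z = 1.645.
Half-width = 327, so σ = 327/1.645 = 198.80.
μ is the interval midpoint, 1890.00.

μ = 1890.00, σ = 198.80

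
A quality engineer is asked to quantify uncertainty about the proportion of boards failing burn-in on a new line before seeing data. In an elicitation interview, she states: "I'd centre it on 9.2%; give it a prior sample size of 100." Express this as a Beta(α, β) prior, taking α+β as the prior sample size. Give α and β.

α = 9.2, β = 90.8

Under the effective-sample-size interpretation, Beta(α, β) has prior mean α/(α+β) and prior sample size α+β.
So α+β = 100 and α/(α+β) = 0.092, giving α = 0.092·100 = 9.2 and β = 100 − 9.2 = 90.8.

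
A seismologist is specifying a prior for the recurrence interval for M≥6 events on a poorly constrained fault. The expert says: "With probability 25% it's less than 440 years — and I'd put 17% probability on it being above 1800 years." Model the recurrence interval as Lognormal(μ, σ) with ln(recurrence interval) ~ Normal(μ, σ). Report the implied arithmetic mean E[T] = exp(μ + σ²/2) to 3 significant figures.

E[T] ≈ 1150 years

If T ~ Lognormal(μ,σ) then ln T ~ Normal(μ,σ), so the p-quantile of ln T is μ + z_p·σ.
ln(440) = 6.087 and ln(1800) = 7.496; z_{0.25} = -0.6745, z_{0.83} = 0.9542.
σ = (7.496 − 6.087)/(0.9542 − (-0.6745)) = 0.865.
μ = 6.087 − (-0.6745)·0.865 = 6.670.
E[T] = exp(μ + σ²/2) = exp(6.670 + 0.3741) = 1150 years.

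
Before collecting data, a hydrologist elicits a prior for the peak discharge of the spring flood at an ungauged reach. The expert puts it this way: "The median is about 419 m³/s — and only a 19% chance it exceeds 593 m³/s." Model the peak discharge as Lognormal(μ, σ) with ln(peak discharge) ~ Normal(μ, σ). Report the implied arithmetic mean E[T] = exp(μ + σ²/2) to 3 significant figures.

E[T] ≈ 453 m³/s

If T ~ Lognormal(μ,σ) then ln T ~ Normal(μ,σ), so the p-quantile of ln T is μ + z_p·σ.
ln(419) = 6.038 and ln(593) = 6.385; z_{0.5} = 0, z_{0.81} = 0.8779.
σ = (6.385 − 6.038)/(0.8779 − (0)) = 0.396.
μ = 6.038 − (0)·0.396 = 6.038.
E[T] = exp(μ + σ²/2) = exp(6.038 + 0.0783) = 453 m³/s.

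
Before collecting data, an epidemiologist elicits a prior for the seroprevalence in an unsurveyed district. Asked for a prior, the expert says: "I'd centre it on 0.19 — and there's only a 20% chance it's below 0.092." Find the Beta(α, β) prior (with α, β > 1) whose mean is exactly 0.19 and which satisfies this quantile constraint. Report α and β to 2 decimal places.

With mean 0.19 fixed, write α = 0.19s, β = 0.81s where s = α+β.
Need P(θ < 0.092) = 0.2 under Beta(0.19s, 0.81s). Normal approximation: (q−m)/√(m(1−m)/s) ≈ z_{0.2} = -0.842, so s ≈ 0.19·0.81·(-0.842)²/(0.092−0.19)² = 11.4.
At s = 11.4: P(θ<0.092) ≈ 0.203. Adjusting to match 0.2 gives s ≈ 11.59.
So α = 0.19·11.59 ≈ 2.20, β = 0.81·11.59 ≈ 9.39.

α ≈ 2.20, β ≈ 9.39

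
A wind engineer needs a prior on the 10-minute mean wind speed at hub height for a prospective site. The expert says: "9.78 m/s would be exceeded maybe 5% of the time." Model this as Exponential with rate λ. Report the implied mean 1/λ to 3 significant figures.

mean ≈ 3.26 m/s

P(T > 9.78) = e^(−λ·9.78) = 0.05, so λ = −ln(0.05)/9.78 = 0.306.
Mean = 1/λ = 3.26 m/s.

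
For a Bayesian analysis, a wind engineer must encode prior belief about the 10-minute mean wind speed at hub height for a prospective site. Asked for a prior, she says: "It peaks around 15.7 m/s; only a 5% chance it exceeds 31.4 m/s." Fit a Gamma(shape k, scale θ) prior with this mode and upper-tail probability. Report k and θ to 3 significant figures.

k ≈ 6.77, θ ≈ 2.72

Gamma(k,θ) with k>1 has mode (k−1)θ, so θ = 15.7/(k−1).
Need P(X < 31.4) = 0.95 with θ tied to k this way. Start at k = 2, θ = 15.7: P(X<31.4) ≈ 0.594.
Too low — raise k to concentrate. Iterating converges to k ≈ 6.77.
Then θ = 15.7/(6.77−1) ≈ 2.72.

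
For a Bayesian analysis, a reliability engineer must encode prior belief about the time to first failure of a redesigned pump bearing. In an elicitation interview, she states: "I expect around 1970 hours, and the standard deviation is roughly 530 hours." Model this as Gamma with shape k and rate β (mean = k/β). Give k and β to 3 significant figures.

k ≈ 13.8, β ≈ 0.00701

For Gamma(k, rate β): mean = k/β, variance = k/β², so CV = 1/√k.
CV = SD/mean = 530/1970 = 0.269, hence k = 1/CV² = 13.8.
Then β = k/mean = 13.8/1970 = 0.00701.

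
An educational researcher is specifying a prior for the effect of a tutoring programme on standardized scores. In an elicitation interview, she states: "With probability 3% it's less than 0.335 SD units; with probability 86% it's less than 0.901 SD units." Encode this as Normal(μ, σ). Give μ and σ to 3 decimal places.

The p-quantile of Normal(μ,σ) is μ + z_p·σ, with z_{0.03} = -1.881 and z_{0.86} = 1.08.
Eliminate σ: μ = (z₂·x₁ − z₁·x₂)/(z₂ − z₁) = (1.08·0.335 − (-1.881)·0.901)/2.961 = 0.695.
Then σ = (x₂ − x₁)/(z₂ − z₁) = (0.901 − 0.335)/2.961 = 0.191.

μ = 0.695, σ = 0.191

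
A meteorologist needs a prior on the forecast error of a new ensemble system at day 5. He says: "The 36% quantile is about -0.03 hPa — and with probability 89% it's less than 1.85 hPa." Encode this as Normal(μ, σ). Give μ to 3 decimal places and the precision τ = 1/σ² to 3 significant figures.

μ = 0.395, τ = 0.711

The p-quantile of Normal(μ,σ) is μ + z_p·σ, with z_{0.36} = -0.3585 and z_{0.89} = 1.227.
Eliminate σ: μ = (z₂·x₁ − z₁·x₂)/(z₂ − z₁) = (1.227·-0.03 − (-0.3585)·1.85)/1.585 = 0.395.
Then σ = (x₂ − x₁)/(z₂ − z₁) = (1.85 − -0.03)/1.585 = 1.186.
Precision τ = 1/σ² = 1/1.186² = 0.711.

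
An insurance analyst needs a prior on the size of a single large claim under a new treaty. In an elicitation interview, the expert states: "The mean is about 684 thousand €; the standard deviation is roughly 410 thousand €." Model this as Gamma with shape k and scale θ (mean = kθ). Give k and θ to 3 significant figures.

For Gamma(k, scale θ): mean = kθ, variance = kθ², so CV = 1/√k.
CV = SD/mean = 410/684 = 0.5994, hence k = 1/CV² = 2.78.
Then θ = mean/k = 684/2.78 = 246.

k ≈ 2.78, θ ≈ 246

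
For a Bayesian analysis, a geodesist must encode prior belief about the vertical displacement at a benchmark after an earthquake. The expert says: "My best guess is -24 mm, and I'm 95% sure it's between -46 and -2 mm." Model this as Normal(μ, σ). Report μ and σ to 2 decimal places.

A symmetric 95% interval runs μ ± z·σ with z = 1.96.
Half-width = 22, so σ = 22/1.96 = 11.22.
μ is the stated best guess, -24.00.

μ = -24.00, σ = 11.22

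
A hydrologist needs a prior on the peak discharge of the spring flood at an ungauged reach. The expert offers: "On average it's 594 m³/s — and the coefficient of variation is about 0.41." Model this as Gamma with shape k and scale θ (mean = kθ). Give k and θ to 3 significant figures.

k ≈ 5.95, θ ≈ 99.9

For Gamma(k, scale θ): mean = kθ, variance = kθ², so CV = 1/√k.
CV = 0.41, hence k = 1/CV² = 5.95.
Then θ = mean/k = 594/5.95 = 99.9.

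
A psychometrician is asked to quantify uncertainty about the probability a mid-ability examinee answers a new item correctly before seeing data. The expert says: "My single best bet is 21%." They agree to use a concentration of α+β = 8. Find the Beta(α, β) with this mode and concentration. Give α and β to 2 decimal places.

For α,β > 1 the Beta mode is (α−1)/(α+β−2). With α+β = 8, the mode is (α−1)/6.
Set (α−1)/6 = 0.21 → α = 1 + 0.21·6 = 2.26.
β = 8 − α = 5.74.

α = 2.26, β = 5.74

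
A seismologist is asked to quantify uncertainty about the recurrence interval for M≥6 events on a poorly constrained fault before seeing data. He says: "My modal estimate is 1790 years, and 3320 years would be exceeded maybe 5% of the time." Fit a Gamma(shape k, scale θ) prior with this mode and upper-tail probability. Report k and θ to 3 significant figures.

Gamma(k,θ) with k>1 has mode (k−1)θ, so θ = 1790/(k−1).
Need P(X < 3320) = 0.95 with θ tied to k this way. Start at k = 2, θ = 1790: P(X<3320) ≈ 0.553.
Too low — raise k to concentrate. Iterating converges to k ≈ 8.29.
Then θ = 1790/(8.29−1) ≈ 245.

k ≈ 8.29, θ ≈ 245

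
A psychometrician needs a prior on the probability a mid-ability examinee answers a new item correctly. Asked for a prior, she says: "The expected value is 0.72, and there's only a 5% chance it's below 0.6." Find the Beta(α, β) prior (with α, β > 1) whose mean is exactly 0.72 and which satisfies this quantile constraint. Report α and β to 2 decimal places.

α ≈ 29.51, β ≈ 11.48

With mean 0.72 fixed, write α = 0.72s, β = 0.28s where s = α+β.
Need P(θ < 0.6) = 0.05 under Beta(0.72s, 0.28s). Normal approximation: (q−m)/√(m(1−m)/s) ≈ z_{0.05} = -1.64, so s ≈ 0.72·0.28·(-1.64)²/(0.6−0.72)² = 37.9.
At s = 37.9: P(θ<0.6) ≈ 0.057. Adjusting to match 0.05 gives s ≈ 40.99.
So α = 0.72·40.99 ≈ 29.51, β = 0.28·40.99 ≈ 11.48.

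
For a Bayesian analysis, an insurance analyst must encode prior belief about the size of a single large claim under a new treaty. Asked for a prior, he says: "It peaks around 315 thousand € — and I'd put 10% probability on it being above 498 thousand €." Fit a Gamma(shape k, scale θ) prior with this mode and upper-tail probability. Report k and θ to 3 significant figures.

Gamma(k,θ) with k>1 has mode (k−1)θ, so θ = 315/(k−1).
Need P(X < 498) = 0.9 with θ tied to k this way. Start at k = 2, θ = 315: P(X<498) ≈ 0.469.
Too low — raise k to concentrate. Iterating converges to k ≈ 9.94.
Then θ = 315/(9.94−1) ≈ 35.2.

k ≈ 9.94, θ ≈ 35.2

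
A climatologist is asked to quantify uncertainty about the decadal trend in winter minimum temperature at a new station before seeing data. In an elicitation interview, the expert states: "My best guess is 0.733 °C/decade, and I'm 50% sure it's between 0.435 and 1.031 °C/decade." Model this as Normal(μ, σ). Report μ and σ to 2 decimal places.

μ = 0.73, σ = 0.44

A symmetric 50% interval runs μ ± z·σ with z = 0.6745.
Half-width = 0.298, so σ = 0.298/0.6745 = 0.44.
μ is the stated best guess, 0.73.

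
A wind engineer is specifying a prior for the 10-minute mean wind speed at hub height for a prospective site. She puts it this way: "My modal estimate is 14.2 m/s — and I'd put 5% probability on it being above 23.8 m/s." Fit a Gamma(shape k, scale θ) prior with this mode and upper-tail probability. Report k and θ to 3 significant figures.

Gamma(k,θ) with k>1 has mode (k−1)θ, so θ = 14.2/(k−1).
Need P(X < 23.8) = 0.95 with θ tied to k this way. Start at k = 2, θ = 14.2: P(X<23.8) ≈ 0.499.
Too low — raise k to concentrate. Iterating converges to k ≈ 11.5.
Then θ = 14.2/(11.5−1) ≈ 1.36.

k ≈ 11.5, θ ≈ 1.36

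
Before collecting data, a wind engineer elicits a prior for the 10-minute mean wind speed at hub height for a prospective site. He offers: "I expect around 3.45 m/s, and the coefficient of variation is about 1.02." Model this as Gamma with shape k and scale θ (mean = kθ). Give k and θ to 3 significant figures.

k ≈ 0.961, θ ≈ 3.59

For Gamma(k, scale θ): mean = kθ, variance = kθ², so CV = 1/√k.
CV = 1.02, hence k = 1/CV² = 0.961.
Then θ = mean/k = 3.45/0.961 = 3.59.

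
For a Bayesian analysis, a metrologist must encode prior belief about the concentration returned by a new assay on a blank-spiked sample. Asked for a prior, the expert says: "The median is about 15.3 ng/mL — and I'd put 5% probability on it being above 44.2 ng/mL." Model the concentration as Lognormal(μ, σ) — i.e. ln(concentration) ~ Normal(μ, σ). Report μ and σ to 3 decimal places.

μ ≈ 2.728, σ ≈ 0.645

If T ~ Lognormal(μ,σ) then ln T ~ Normal(μ,σ), so the p-quantile of ln T is μ + z_p·σ.
ln(15.3) = 2.728 and ln(44.2) = 3.789; z_{0.5} = 0, z_{0.95} = 1.645.
σ = (3.789 − 2.728)/(1.645 − (0)) = 0.645.
μ = 2.728 − (0)·0.645 = 2.728.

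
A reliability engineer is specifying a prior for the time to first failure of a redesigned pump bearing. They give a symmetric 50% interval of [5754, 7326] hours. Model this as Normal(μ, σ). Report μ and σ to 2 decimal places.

A symmetric 50% interval runs μ ± z·σ with z = 0.6745.
Half-width = 786, so σ = 786/0.6745 = 1165.33.
μ is the interval midpoint, 6540.00.

μ = 6540.00, σ = 1165.33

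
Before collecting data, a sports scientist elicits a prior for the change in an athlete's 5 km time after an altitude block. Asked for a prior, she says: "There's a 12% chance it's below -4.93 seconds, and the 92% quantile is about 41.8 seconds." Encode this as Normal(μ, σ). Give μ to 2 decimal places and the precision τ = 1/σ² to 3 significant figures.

The p-quantile of Normal(μ,σ) is μ + z_p·σ, with z_{0.12} = -1.175 and z_{0.92} = 1.405.
Eliminate σ: μ = (z₂·x₁ − z₁·x₂)/(z₂ − z₁) = (1.405·-4.93 − (-1.175)·41.8)/2.58 = 16.35.
Then σ = (x₂ − x₁)/(z₂ − z₁) = (41.8 − -4.93)/2.58 = 18.11.
Precision τ = 1/σ² = 1/18.11² = 0.00305.

μ = 16.35, τ = 0.00305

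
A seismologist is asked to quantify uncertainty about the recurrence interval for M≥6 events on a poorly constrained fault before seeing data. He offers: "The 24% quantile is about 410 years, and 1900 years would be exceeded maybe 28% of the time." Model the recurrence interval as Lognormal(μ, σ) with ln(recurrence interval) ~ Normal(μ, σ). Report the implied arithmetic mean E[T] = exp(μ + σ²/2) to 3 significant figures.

E[T] ≈ 1930 years

If T ~ Lognormal(μ,σ) then ln T ~ Normal(μ,σ), so the p-quantile of ln T is μ + z_p·σ.
ln(410) = 6.016 and ln(1900) = 7.55; z_{0.24} = -0.7063, z_{0.72} = 0.5828.
σ = (7.55 − 6.016)/(0.5828 − (-0.7063)) = 1.190.
μ = 6.016 − (-0.7063)·1.190 = 6.856.
E[T] = exp(μ + σ²/2) = exp(6.856 + 0.7075) = 1930 years.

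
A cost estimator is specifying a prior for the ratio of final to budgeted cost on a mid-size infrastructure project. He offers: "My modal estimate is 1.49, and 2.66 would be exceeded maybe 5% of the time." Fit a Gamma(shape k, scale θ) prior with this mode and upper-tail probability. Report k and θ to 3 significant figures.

k ≈ 9.3, θ ≈ 0.18

Gamma(k,θ) with k>1 has mode (k−1)θ, so θ = 1.49/(k−1).
Need P(X < 2.66) = 0.95 with θ tied to k this way. Start at k = 2, θ = 1.49: P(X<2.66) ≈ 0.533.
Too low — raise k to concentrate. Iterating converges to k ≈ 9.3.
Then θ = 1.49/(9.3−1) ≈ 0.18.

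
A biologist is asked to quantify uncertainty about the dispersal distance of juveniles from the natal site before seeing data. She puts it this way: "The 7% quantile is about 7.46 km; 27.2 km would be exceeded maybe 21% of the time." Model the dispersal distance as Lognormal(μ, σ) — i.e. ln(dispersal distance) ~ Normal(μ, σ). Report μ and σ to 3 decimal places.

μ ≈ 2.846, σ ≈ 0.567

If T ~ Lognormal(μ,σ) then ln T ~ Normal(μ,σ), so the p-quantile of ln T is μ + z_p·σ.
ln(7.46) = 2.01 and ln(27.2) = 3.303; z_{0.07} = -1.476, z_{0.79} = 0.8064.
σ = (3.303 − 2.01)/(0.8064 − (-1.476)) = 0.567.
μ = 2.01 − (-1.476)·0.567 = 2.846.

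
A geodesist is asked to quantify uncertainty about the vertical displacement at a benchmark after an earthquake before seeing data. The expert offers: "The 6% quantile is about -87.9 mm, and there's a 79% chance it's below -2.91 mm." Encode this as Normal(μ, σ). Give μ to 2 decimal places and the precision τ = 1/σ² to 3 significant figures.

For Normal(μ,σ), the p-quantile is μ + z_p·σ. Here z_{0.06} = -1.555, z_{0.79} = 0.8064.
So -87.9 = μ − 1.555σ and -2.91 = μ + 0.8064σ.
Subtracting: σ = (-2.91 − -87.9)/(0.8064 − (-1.555)) = 35.99.
Then μ = -87.9 − (-1.555)·35.99 = -31.94.
Precision τ = 1/σ² = 1/35.99² = 0.000772.

μ = -31.94, τ = 0.000772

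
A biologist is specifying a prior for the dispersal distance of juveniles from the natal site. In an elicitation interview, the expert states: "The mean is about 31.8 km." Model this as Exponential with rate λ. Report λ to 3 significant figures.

Exponential mean = 1/λ, so λ = 1/31.8 = 0.0314.

λ ≈ 0.0314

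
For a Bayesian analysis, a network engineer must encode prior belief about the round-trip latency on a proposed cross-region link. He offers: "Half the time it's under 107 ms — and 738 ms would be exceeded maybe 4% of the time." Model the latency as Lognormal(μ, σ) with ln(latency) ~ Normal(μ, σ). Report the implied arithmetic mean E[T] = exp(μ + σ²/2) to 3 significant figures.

E[T] ≈ 197 ms

If T ~ Lognormal(μ,σ) then ln T ~ Normal(μ,σ), so the p-quantile of ln T is μ + z_p·σ.
ln(107) = 4.673 and ln(738) = 6.604; z_{0.5} = 0, z_{0.96} = 1.751.
σ = (6.604 − 4.673)/(1.751 − (0)) = 1.103.
μ = 4.673 − (0)·1.103 = 4.673.
E[T] = exp(μ + σ²/2) = exp(4.673 + 0.6084) = 197 ms.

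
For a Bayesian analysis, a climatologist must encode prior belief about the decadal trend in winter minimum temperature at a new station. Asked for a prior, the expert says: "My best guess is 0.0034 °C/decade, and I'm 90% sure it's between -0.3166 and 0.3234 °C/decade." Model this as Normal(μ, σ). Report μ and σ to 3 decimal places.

A symmetric 90% interval runs μ ± z·σ with z = 1.645.
Half-width = 0.32, so σ = 0.32/1.645 = 0.195.
μ is the stated best guess, 0.003.

μ = 0.003, σ = 0.195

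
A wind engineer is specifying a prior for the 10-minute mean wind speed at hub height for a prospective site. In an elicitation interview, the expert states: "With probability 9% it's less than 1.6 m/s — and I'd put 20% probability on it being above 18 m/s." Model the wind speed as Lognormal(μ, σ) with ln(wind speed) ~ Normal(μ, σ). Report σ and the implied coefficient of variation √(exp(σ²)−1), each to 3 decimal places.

σ ≈ 1.109, CV ≈ 1.556

If T ~ Lognormal(μ,σ) then ln T ~ Normal(μ,σ), so the p-quantile of ln T is μ + z_p·σ.
ln(1.6) = 0.47 and ln(18) = 2.89; z_{0.09} = -1.341, z_{0.8} = 0.8416.
σ = (2.89 − 0.47)/(0.8416 − (-1.341)) = 1.109.
μ = 0.47 − (-1.341)·1.109 = 1.957.
CV = √(exp(σ²)−1) = √(exp(1.2300)−1) = 1.556.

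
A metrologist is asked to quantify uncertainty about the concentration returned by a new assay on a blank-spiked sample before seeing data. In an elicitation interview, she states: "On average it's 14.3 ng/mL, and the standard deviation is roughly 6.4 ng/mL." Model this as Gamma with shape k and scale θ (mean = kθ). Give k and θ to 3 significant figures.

For Gamma(k, scale θ): mean = kθ, variance = kθ², so CV = 1/√k.
CV = SD/mean = 6.4/14.3 = 0.4476, hence k = 1/CV² = 4.99.
Then θ = mean/k = 14.3/4.99 = 2.86.

k ≈ 4.99, θ ≈ 2.86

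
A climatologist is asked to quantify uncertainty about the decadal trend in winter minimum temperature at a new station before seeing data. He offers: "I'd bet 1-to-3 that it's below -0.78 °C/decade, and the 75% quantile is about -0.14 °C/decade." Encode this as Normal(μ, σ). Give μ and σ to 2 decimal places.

The p-quantile of Normal(μ,σ) is μ + z_p·σ, with z_{0.25} = -0.6745 and z_{0.75} = 0.6745.
Eliminate σ: μ = (z₂·x₁ − z₁·x₂)/(z₂ − z₁) = (0.6745·-0.78 − (-0.6745)·-0.14)/1.349 = -0.46.
Then σ = (x₂ − x₁)/(z₂ − z₁) = (-0.14 − -0.78)/1.349 = 0.47.

μ = -0.46, σ = 0.47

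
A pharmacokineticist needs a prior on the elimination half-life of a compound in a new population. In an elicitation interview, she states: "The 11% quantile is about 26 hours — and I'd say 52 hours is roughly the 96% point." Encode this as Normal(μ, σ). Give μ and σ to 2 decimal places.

μ = 36.71, σ = 8.73

For Normal(μ,σ), the p-quantile is μ + z_p·σ. Here z_{0.11} = -1.227, z_{0.96} = 1.751.
So 26 = μ − 1.227σ and 52 = μ + 1.751σ.
Subtracting: σ = (52 − 26)/(1.751 − (-1.227)) = 8.73.
Then μ = 26 − (-1.227)·8.73 = 36.71.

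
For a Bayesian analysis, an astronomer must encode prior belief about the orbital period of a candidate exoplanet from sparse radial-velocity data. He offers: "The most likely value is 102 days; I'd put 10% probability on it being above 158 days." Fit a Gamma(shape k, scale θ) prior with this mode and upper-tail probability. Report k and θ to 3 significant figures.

k ≈ 10.8, θ ≈ 10.4

Gamma(k,θ) with k>1 has mode (k−1)θ, so θ = 102/(k−1).
Need P(X < 158) = 0.9 with θ tied to k this way. Start at k = 2, θ = 102: P(X<158) ≈ 0.458.
Too low — raise k to concentrate. Iterating converges to k ≈ 10.8.
Then θ = 102/(10.8−1) ≈ 10.4.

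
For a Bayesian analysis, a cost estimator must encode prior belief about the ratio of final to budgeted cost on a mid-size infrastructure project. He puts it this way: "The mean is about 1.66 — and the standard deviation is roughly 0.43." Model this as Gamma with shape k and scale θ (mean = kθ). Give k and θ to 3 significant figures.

k ≈ 14.9, θ ≈ 0.111

For Gamma(k, scale θ): mean = kθ, variance = kθ², so CV = 1/√k.
CV = SD/mean = 0.43/1.66 = 0.259, hence k = 1/CV² = 14.9.
Then θ = mean/k = 1.66/14.9 = 0.111.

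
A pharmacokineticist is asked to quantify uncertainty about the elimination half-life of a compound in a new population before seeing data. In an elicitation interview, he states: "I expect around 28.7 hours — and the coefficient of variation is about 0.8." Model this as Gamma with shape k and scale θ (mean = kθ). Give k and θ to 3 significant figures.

For Gamma(k, scale θ): mean = kθ, variance = kθ², so CV = 1/√k.
CV = 0.8, hence k = 1/CV² = 1.56.
Then θ = mean/k = 28.7/1.56 = 18.4.

k ≈ 1.56, θ ≈ 18.4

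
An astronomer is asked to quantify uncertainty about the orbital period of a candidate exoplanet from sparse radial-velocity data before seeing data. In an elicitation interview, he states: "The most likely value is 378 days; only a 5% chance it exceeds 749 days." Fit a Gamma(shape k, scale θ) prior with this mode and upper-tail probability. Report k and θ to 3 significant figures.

k ≈ 6.93, θ ≈ 63.7

Gamma(k,θ) with k>1 has mode (k−1)θ, so θ = 378/(k−1).
Need P(X < 749) = 0.95 with θ tied to k this way. Start at k = 2, θ = 378: P(X<749) ≈ 0.589.
Too low — raise k to concentrate. Iterating converges to k ≈ 6.93.
Then θ = 378/(6.93−1) ≈ 63.7.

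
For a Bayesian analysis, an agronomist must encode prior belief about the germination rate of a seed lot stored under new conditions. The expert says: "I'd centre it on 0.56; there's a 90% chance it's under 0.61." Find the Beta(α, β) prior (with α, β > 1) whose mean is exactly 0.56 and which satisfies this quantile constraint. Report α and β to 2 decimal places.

With mean 0.56 fixed, write α = 0.56s, β = 0.44s where s = α+β.
Need P(θ < 0.61) = 0.9 under Beta(0.56s, 0.44s). Normal approximation: (q−m)/√(m(1−m)/s) ≈ z_{0.9} = 1.28, so s ≈ 0.56·0.44·(1.28)²/(0.61−0.56)² = 161.9.
At s = 161.9: P(θ<0.61) ≈ 0.901. Adjusting to match 0.9 gives s ≈ 160.49.
So α = 0.56·160.49 ≈ 89.87, β = 0.44·160.49 ≈ 70.62.

α ≈ 89.87, β ≈ 70.62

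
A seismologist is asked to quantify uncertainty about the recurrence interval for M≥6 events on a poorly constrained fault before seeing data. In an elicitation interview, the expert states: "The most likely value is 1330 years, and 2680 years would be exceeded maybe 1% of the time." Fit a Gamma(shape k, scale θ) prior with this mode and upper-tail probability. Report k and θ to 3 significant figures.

Gamma(k,θ) with k>1 has mode (k−1)θ, so θ = 1330/(k−1).
Need P(X < 2680) = 0.99 with θ tied to k this way. Start at k = 2, θ = 1330: P(X<2680) ≈ 0.598.
Too low — raise k to concentrate. Iterating converges to k ≈ 11.
Then θ = 1330/(11−1) ≈ 133.

k ≈ 11, θ ≈ 133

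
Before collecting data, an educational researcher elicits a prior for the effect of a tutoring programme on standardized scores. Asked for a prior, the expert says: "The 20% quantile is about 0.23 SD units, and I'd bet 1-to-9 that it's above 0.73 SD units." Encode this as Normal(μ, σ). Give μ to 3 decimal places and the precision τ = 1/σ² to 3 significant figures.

For Normal(μ,σ), the p-quantile is μ + z_p·σ. Here z_{0.2} = -0.8416, z_{0.9} = 1.282.
So 0.23 = μ − 0.8416σ and 0.73 = μ + 1.282σ.
Subtracting: σ = (0.73 − 0.23)/(1.282 − (-0.8416)) = 0.235.
Then μ = 0.23 − (-0.8416)·0.235 = 0.428.
Precision τ = 1/σ² = 1/0.2355² = 18.

μ = 0.428, τ = 18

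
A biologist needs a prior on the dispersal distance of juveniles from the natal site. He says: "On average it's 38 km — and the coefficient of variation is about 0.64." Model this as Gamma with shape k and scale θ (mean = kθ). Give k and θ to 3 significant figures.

k ≈ 2.44, θ ≈ 15.6

For Gamma(k, scale θ): mean = kθ, variance = kθ², so CV = 1/√k.
CV = 0.64, hence k = 1/CV² = 2.44.
Then θ = mean/k = 38/2.44 = 15.6.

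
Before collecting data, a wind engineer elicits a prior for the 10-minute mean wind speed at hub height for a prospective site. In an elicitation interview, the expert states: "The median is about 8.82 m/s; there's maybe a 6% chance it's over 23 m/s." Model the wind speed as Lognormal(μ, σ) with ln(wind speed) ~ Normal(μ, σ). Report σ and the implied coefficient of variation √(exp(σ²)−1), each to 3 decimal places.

If T ~ Lognormal(μ,σ) then ln T ~ Normal(μ,σ), so the p-quantile of ln T is μ + z_p·σ.
ln(8.82) = 2.177 and ln(23) = 3.135; z_{0.5} = 0, z_{0.94} = 1.555.
σ = (3.135 − 2.177)/(1.555 − (0)) = 0.616.
μ = 2.177 − (0)·0.616 = 2.177.
CV = √(exp(σ²)−1) = √(exp(0.3800)−1) = 0.680.

σ ≈ 0.616, CV ≈ 0.680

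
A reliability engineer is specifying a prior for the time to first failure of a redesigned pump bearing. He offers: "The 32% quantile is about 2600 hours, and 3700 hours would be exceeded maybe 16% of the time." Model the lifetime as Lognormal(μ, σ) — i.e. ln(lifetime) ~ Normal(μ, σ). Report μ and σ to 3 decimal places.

If T ~ Lognormal(μ,σ) then ln T ~ Normal(μ,σ), so the p-quantile of ln T is μ + z_p·σ.
ln(2600) = 7.863 and ln(3700) = 8.216; z_{0.32} = -0.4677, z_{0.84} = 0.9945.
σ = (8.216 − 7.863)/(0.9945 − (-0.4677)) = 0.241.
μ = 7.863 − (-0.4677)·0.241 = 7.976.

μ ≈ 7.976, σ ≈ 0.241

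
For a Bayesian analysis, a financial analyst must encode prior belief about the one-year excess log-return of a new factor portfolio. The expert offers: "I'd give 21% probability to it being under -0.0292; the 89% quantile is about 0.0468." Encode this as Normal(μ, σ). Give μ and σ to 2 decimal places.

μ = 0.00, σ = 0.04

The p-quantile of Normal(μ,σ) is μ + z_p·σ, with z_{0.21} = -0.8064 and z_{0.89} = 1.227.
Eliminate σ: μ = (z₂·x₁ − z₁·x₂)/(z₂ − z₁) = (1.227·-0.0292 − (-0.8064)·0.0468)/2.033 = 0.00.
Then σ = (x₂ − x₁)/(z₂ − z₁) = (0.0468 − -0.0292)/2.033 = 0.04.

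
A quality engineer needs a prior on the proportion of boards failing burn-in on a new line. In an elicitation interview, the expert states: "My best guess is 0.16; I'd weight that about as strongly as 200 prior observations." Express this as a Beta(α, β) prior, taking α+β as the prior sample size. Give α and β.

Under the effective-sample-size interpretation, Beta(α, β) has prior mean α/(α+β) and prior sample size α+β.
So α+β = 200 and α/(α+β) = 0.16, giving α = 0.16·200 = 32 and β = 200 − 32 = 168.

α = 32, β = 168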